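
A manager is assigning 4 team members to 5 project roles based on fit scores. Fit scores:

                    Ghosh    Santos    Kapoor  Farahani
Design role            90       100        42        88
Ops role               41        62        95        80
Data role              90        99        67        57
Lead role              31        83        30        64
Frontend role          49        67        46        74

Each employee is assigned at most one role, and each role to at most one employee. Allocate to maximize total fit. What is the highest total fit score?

Optimal: Ghosh→Data role (90 pts), Santos→Design role (100 pts), Kapoor→Ops role (95 pts), Farahani→Frontend role (74 pts) — total 90+100+95+74 = 359 pts.
Row-greedy (each employee in turn takes its best remaining role) gives 358 pts, worse by 1.
Swapping Kapoor↔Santos (Kapoor→Design role 42 pts, Santos→Ops role 62 pts) loses 91.
Every other assignment is strictly worse.

Max total: 359 pts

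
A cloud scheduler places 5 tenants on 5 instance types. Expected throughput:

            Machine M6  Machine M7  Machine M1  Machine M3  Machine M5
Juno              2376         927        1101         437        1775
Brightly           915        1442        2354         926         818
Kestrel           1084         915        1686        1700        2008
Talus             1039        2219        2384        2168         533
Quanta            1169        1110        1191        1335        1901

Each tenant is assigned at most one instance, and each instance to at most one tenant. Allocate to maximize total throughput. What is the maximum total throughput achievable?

Max total: 10550 ops/s

This is a one-to-one assignment (maximum-weight bipartite matching).
Optimal: Juno→Machine M6 (2376 ops/s), Brightly→Machine M1 (2354 ops/s), Kestrel→Machine M3 (1700 ops/s), Talus→Machine M7 (2219 ops/s), Quanta→Machine M5 (1901 ops/s) — total 2376+2354+1700+2219+1901 = 10550 ops/s.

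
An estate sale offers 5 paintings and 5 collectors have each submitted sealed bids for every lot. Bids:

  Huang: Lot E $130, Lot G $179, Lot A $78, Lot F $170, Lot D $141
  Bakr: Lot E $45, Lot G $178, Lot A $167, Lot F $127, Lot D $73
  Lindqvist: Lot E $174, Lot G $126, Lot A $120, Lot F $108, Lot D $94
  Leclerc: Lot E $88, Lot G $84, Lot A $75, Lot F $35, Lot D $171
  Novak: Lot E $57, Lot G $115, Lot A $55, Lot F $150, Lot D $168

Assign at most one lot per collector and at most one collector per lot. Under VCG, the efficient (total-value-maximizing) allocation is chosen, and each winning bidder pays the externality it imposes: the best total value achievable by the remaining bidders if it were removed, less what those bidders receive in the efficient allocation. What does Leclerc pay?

Efficient allocation: Huang→Lot G ($179), Bakr→Lot A ($167), Lindqvist→Lot E ($174), Leclerc→Lot D ($171), Novak→Lot F ($150); total welfare W = $841.
Leclerc receives Lot D at value $171, so the others get W − 171 = $670.
Without Leclerc: best allocation of the remaining 4 bidders over all 5 lots is Huang→Lot F ($170), Bakr→Lot G ($178), Lindqvist→Lot E ($174), Novak→Lot D ($168), total $690.
VCG payment = (others' best without Leclerc) − (others' welfare with Leclerc) = 690 − 670 = $20.

Leclerc pays $20.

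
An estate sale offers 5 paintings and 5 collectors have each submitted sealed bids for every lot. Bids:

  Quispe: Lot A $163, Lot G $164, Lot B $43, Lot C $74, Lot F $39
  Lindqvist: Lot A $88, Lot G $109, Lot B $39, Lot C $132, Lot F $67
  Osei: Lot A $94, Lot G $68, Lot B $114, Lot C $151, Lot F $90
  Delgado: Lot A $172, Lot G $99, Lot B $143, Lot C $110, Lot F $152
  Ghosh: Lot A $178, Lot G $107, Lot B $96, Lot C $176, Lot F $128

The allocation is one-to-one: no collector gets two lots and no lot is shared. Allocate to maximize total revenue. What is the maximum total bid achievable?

Max total: $740

Optimal: Quispe→Lot G ($164), Lindqvist→Lot C ($132), Osei→Lot B ($114), Delgado→Lot F ($152), Ghosh→Lot A ($178) — total 164+132+114+152+178 = $740.
Row-greedy (each collector in turn takes its best remaining lot) gives $710, worse by 30.
Checked against all permutations: $740 is optimal.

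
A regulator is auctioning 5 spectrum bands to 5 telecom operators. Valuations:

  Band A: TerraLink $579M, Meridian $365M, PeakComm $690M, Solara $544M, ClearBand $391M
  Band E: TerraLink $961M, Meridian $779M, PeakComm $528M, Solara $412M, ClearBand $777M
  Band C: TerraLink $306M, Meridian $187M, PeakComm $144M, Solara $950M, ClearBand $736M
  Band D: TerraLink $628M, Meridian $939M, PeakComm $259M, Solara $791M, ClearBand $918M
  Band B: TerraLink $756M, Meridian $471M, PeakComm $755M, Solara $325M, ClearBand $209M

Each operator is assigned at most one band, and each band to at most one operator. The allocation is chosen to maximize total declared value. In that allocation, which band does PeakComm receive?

Optimal: TerraLink→Band B ($756M), Meridian→Band D ($939M), PeakComm→Band A ($690M), Solara→Band C ($950M), ClearBand→Band E ($777M) — total 756+939+690+950+777 = $4112M.
Max-entry greedy (repeatedly take the single best remaining cell) gives $3996M, worse by 116.
Next-best assignment: TerraLink→Band B, Meridian→Band E, PeakComm→Band A, Solara→Band C, ClearBand→Band D = $4093M.
PeakComm's own top band is Band B ($755M), but forcing PeakComm→Band B and reassigning the rest optimally gives only $4000M — worse by 112.

PeakComm receives Band A.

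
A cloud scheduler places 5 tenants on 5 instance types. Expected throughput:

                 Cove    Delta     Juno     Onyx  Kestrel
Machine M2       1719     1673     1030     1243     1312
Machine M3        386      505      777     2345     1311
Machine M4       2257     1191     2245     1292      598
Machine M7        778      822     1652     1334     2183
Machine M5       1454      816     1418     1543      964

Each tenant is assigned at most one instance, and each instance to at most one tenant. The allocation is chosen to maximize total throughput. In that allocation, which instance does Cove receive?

Cove receives Machine M5.

Treat this as an assignment problem: match each tenant to one instance.
Optimal: Cove→Machine M5 (1454 ops/s), Delta→Machine M2 (1673 ops/s), Juno→Machine M4 (2245 ops/s), Onyx→Machine M3 (2345 ops/s), Kestrel→Machine M7 (2183 ops/s) — total 1454+1673+2245+2345+2183 = 9900 ops/s.
Column-greedy (each instance in turn goes to its best remaining tenant) gives 9308 ops/s, worse by 592.
Next-best assignment: Cove→Machine M4, Delta→Machine M2, Juno→Machine M5, Onyx→Machine M3, Kestrel→Machine M7 = 9876 ops/s.
Swapping Delta↔Onyx (Delta→Machine M3 505 ops/s, Onyx→Machine M2 1243 ops/s) loses 2270.
Every other assignment is strictly worse.
Cove's own top instance is Machine M4 (2257 ops/s), but forcing Cove→Machine M4 and reassigning the rest optimally gives only 9876 ops/s — worse by 24.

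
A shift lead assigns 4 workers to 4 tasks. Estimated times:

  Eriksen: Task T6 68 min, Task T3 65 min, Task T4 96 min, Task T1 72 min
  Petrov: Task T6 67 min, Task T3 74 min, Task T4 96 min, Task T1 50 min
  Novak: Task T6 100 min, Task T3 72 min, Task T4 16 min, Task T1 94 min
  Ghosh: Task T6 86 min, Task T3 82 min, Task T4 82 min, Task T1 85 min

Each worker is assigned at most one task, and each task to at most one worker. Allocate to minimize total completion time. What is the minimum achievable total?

Optimal: Eriksen→Task T6 (68 min), Petrov→Task T1 (50 min), Novak→Task T4 (16 min), Ghosh→Task T3 (82 min) — total 68+50+16+82 = 216 min.
Min-entry greedy (repeatedly take the single cheapest remaining cell) gives 217 min, worse by 1.
Next-best assignment: Eriksen→Task T3, Petrov→Task T1, Novak→Task T4, Ghosh→Task T6 = 217 min.
Every other assignment is strictly worse.

Minimum total: 216 min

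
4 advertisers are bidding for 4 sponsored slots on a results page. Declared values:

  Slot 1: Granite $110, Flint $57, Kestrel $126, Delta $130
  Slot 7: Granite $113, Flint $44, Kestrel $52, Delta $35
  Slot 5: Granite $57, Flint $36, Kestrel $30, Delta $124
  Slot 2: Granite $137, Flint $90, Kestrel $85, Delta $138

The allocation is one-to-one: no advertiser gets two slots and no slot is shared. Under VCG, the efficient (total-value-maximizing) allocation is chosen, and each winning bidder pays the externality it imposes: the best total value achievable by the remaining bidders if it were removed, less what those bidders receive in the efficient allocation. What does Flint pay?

Flint pays $24.

Efficient allocation: Granite→Slot 7 ($113), Flint→Slot 2 ($90), Kestrel→Slot 1 ($126), Delta→Slot 5 ($124); total welfare W = $453.
Flint receives Slot 2 at value $90, so the others get W − 90 = $363.
Without Flint: best allocation of the remaining 3 bidders over all 4 slots is Granite→Slot 2 ($137), Kestrel→Slot 1 ($126), Delta→Slot 5 ($124), total $387.
VCG payment = (others' best without Flint) − (others' welfare with Flint) = 387 − 363 = $24.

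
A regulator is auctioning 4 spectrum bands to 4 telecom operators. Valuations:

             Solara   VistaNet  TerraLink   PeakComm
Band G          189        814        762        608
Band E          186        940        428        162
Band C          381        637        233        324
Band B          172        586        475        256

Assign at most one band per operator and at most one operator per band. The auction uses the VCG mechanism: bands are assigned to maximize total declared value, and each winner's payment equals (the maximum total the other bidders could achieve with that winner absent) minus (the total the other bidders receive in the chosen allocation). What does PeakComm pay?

PeakComm pays $287M.

Efficient allocation: Solara→Band C ($381M), VistaNet→Band E ($940M), TerraLink→Band B ($475M), PeakComm→Band G ($608M); total welfare W = $2404M.
PeakComm receives Band G at value $608M, so the others get W − 608 = $1796M.
Without PeakComm: best allocation of the remaining 3 bidders over all 4 bands is Solara→Band C ($381M), VistaNet→Band E ($940M), TerraLink→Band G ($762M), total $2083M.
VCG payment = (others' best without PeakComm) − (others' welfare with PeakComm) = 2083 − 1796 = $287M.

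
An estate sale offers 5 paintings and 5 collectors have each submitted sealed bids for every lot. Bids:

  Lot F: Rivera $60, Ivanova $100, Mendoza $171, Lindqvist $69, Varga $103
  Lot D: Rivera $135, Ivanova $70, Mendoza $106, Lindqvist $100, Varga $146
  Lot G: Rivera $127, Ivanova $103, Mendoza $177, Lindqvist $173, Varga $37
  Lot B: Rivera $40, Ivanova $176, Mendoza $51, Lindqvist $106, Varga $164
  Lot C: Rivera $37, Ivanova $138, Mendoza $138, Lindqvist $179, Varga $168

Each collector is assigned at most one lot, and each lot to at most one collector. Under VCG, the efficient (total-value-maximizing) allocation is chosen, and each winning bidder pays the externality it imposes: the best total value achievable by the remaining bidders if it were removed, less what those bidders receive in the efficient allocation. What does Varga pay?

Varga pays $12.

Efficient allocation: Rivera→Lot D ($135), Ivanova→Lot B ($176), Mendoza→Lot F ($171), Lindqvist→Lot G ($173), Varga→Lot C ($168); total welfare W = $823.
Varga receives Lot C at value $168, so the others get W − 168 = $655.
Without Varga: best allocation of the remaining 4 bidders over all 5 lots is Rivera→Lot D ($135), Ivanova→Lot B ($176), Mendoza→Lot G ($177), Lindqvist→Lot C ($179), total $667.
VCG payment = (others' best without Varga) − (others' welfare with Varga) = 667 − 655 = $12.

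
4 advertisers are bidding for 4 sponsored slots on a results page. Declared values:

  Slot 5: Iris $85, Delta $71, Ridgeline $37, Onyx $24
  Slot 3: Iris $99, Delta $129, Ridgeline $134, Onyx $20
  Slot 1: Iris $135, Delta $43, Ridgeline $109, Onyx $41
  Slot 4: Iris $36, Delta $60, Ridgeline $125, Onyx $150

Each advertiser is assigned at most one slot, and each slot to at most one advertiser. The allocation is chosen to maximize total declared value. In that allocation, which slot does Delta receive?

This is a one-to-one assignment (maximum-weight bipartite matching).
Optimal: Iris→Slot 1 ($135), Delta→Slot 5 ($71), Ridgeline→Slot 3 ($134), Onyx→Slot 4 ($150) — total 135+71+134+150 = $490.
Row-greedy (each advertiser in turn takes its best remaining slot) gives $413, worse by 77.
Delta's own top slot is Slot 3 ($129), but forcing Delta→Slot 3 and reassigning the rest optimally gives only $473 — worse by 17.

Delta receives Slot 5.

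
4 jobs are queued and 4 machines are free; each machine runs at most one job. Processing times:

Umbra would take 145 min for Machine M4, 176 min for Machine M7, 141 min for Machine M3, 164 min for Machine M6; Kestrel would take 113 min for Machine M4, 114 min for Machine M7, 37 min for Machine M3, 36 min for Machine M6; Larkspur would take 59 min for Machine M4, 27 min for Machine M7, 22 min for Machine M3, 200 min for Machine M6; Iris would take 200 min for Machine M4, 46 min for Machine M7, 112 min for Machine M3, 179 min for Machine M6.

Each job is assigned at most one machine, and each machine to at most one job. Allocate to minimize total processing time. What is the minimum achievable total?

Minimum total: 249 min

Optimal: Umbra→Machine M4 (145 min), Kestrel→Machine M6 (36 min), Larkspur→Machine M3 (22 min), Iris→Machine M7 (46 min) — total 145+36+22+46 = 249 min.
Next-best assignment: Umbra→Machine M3, Kestrel→Machine M6, Larkspur→Machine M4, Iris→Machine M7 = 282 min.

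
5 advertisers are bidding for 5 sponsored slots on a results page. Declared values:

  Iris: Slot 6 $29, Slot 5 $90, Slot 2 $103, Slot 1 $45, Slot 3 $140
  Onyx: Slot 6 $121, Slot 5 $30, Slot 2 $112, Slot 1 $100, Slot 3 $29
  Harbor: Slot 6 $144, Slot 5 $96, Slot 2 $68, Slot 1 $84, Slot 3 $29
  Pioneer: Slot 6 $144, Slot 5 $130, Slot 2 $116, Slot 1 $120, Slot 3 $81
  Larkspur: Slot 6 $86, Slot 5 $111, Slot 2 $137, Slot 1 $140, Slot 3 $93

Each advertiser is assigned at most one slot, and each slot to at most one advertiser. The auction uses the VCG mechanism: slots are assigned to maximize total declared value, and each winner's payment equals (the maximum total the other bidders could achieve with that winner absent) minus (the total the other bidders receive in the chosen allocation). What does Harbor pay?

Efficient allocation: Iris→Slot 3 ($140), Onyx→Slot 2 ($112), Harbor→Slot 6 ($144), Pioneer→Slot 5 ($130), Larkspur→Slot 1 ($140); total welfare W = $666.
Harbor receives Slot 6 at value $144, so the others get W − 144 = $522.
Without Harbor: best allocation of the remaining 4 bidders over all 5 slots is Iris→Slot 3 ($140), Onyx→Slot 2 ($112), Pioneer→Slot 6 ($144), Larkspur→Slot 1 ($140), total $536.
VCG payment = (others' best without Harbor) − (others' welfare with Harbor) = 536 − 522 = $14.

Harbor pays $14.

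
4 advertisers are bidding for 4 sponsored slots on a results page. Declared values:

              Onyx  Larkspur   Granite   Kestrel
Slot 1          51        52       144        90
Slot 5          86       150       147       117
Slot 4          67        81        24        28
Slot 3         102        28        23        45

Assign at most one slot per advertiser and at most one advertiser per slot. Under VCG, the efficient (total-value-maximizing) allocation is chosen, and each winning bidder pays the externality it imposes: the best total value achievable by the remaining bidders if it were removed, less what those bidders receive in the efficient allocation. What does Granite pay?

Granite pays $42.

Efficient allocation: Onyx→Slot 3 ($102), Larkspur→Slot 4 ($81), Granite→Slot 1 ($144), Kestrel→Slot 5 ($117); total welfare W = $444.
Granite receives Slot 1 at value $144, so the others get W − 144 = $300.
Without Granite: best allocation of the remaining 3 bidders over all 4 slots is Onyx→Slot 3 ($102), Larkspur→Slot 5 ($150), Kestrel→Slot 1 ($90), total $342.
VCG payment = (others' best without Granite) − (others' welfare with Granite) = 342 − 300 = $42.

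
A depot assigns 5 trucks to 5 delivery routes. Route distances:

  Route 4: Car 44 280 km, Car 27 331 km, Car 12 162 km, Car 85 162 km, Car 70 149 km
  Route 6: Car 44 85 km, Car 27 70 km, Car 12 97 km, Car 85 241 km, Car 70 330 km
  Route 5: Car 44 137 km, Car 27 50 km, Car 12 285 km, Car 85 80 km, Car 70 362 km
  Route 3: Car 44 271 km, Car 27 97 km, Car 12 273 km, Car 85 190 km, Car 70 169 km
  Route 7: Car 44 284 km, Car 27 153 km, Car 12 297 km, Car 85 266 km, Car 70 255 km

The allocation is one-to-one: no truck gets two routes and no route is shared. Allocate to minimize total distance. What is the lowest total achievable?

Minimum total: 649 km

Optimal: Car 44→Route 6 (85 km), Car 27→Route 7 (153 km), Car 12→Route 4 (162 km), Car 85→Route 5 (80 km), Car 70→Route 3 (169 km) — total 85+153+162+80+169 = 649 km.
Min-entry greedy (repeatedly take the single cheapest remaining cell) gives 771 km, worse by 122.
Swapping Car 44↔Car 12 (Car 44→Route 4 280 km, Car 12→Route 6 97 km) adds 130.
No other one-to-one assignment undercuts 649 km.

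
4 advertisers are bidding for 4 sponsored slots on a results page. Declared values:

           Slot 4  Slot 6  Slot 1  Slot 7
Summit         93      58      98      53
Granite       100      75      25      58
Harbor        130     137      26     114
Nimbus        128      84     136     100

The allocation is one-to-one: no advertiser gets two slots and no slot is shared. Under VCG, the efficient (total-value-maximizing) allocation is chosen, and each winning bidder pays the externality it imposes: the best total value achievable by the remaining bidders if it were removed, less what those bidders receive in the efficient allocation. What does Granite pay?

Efficient allocation: Summit→Slot 1 ($98), Granite→Slot 4 ($100), Harbor→Slot 6 ($137), Nimbus→Slot 7 ($100); total welfare W = $435.
Granite receives Slot 4 at value $100, so the others get W − 100 = $335.
Without Granite: best allocation of the remaining 3 bidders over all 4 slots is Summit→Slot 4 ($93), Harbor→Slot 6 ($137), Nimbus→Slot 1 ($136), total $366.
VCG payment = (others' best without Granite) − (others' welfare with Granite) = 366 − 335 = $31.

Granite pays $31.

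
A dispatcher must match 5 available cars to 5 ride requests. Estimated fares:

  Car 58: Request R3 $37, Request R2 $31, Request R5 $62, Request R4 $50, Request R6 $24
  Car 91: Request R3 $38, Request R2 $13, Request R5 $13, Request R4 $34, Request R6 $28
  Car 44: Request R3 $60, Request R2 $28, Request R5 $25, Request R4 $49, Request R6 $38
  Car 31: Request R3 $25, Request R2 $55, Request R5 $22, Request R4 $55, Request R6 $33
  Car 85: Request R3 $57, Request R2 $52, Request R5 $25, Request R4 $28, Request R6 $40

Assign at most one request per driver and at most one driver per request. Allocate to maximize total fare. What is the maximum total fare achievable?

Max total: $257

This is a one-to-one assignment (maximum-weight bipartite matching).
Optimal: Car 58→Request R5 ($62), Car 91→Request R6 ($28), Car 44→Request R3 ($60), Car 31→Request R4 ($55), Car 85→Request R2 ($52) — total 62+28+60+55+52 = $257.
Row-greedy (each driver in turn takes its best remaining request) gives $244, worse by 13.
Every other assignment is strictly worse.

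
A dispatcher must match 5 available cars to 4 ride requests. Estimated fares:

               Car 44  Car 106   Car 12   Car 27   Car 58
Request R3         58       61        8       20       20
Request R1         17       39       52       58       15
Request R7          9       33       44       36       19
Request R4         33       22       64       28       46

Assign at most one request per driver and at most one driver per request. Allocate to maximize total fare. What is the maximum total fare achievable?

Maximum total: $213

This is a one-to-one assignment (maximum-weight bipartite matching).
Optimal: Car 44→Request R3 ($58), Car 27→Request R1 ($58), Car 106→Request R7 ($33), Car 12→Request R4 ($64) — total 58+58+33+64 = $213.
Next-best assignment: Car 106→Request R3, Car 27→Request R1, Car 12→Request R7, Car 58→Request R4 = $209.
Checked against all permutations: $213 is optimal.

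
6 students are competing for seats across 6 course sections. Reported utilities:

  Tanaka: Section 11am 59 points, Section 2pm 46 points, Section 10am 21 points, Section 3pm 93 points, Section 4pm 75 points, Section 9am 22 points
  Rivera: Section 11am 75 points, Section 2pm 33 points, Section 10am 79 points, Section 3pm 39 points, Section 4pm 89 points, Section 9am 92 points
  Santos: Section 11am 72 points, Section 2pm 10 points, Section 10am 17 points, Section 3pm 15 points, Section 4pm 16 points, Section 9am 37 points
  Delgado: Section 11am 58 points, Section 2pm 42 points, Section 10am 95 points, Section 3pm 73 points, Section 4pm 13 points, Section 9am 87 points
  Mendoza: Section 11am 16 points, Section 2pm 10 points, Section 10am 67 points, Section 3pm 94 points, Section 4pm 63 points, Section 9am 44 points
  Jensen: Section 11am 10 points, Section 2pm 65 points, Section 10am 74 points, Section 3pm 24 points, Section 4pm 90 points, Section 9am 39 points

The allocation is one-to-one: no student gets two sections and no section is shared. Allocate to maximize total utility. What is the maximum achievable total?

Optimal: Tanaka→Section 4pm (75 points), Rivera→Section 9am (92 points), Santos→Section 11am (72 points), Delgado→Section 10am (95 points), Mendoza→Section 3pm (94 points), Jensen→Section 2pm (65 points) — total 75+92+72+95+94+65 = 493 points.
Row-greedy (each student in turn takes its best remaining section) gives 480 points, worse by 13.

Max total: 493 points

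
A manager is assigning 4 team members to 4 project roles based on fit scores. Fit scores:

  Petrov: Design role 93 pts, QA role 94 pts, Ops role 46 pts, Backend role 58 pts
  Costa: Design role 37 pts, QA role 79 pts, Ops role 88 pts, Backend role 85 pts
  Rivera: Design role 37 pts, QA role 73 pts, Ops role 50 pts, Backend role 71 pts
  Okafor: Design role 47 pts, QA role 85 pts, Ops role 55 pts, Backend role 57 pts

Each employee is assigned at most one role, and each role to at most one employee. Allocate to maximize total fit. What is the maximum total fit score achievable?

Optimal: Petrov→Design role (93 pts), Costa→Ops role (88 pts), Rivera→Backend role (71 pts), Okafor→QA role (85 pts) — total 93+88+71+85 = 337 pts.
Row-greedy (each employee in turn takes its best remaining role) gives 300 pts, worse by 37.

Maximum total: 337 pts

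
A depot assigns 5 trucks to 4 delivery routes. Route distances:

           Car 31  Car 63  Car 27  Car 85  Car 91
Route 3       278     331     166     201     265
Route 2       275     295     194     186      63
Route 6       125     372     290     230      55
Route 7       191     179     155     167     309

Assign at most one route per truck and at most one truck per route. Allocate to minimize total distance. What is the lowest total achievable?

Treat this as an assignment problem: match each truck to one route.
Optimal: Car 27→Route 3 (166 km), Car 91→Route 2 (63 km), Car 31→Route 6 (125 km), Car 85→Route 7 (167 km) — total 166+63+125+167 = 521 km.
Min-entry greedy (repeatedly take the single cheapest remaining cell) gives 674 km, worse by 153.
No other one-to-one assignment undercuts 521 km.

Minimum total: 521 km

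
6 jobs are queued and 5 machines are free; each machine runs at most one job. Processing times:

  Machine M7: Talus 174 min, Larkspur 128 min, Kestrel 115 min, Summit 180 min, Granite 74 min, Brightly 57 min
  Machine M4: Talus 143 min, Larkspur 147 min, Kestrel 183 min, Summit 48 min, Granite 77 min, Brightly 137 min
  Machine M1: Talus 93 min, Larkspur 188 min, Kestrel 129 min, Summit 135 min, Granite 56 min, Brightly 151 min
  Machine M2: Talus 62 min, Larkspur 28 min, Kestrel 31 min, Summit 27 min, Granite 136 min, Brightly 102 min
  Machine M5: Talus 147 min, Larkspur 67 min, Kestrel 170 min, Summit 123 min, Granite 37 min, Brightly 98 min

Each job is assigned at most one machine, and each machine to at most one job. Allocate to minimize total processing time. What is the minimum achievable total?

Optimal: Brightly→Machine M7 (57 min), Summit→Machine M4 (48 min), Granite→Machine M1 (56 min), Kestrel→Machine M2 (31 min), Larkspur→Machine M5 (67 min) — total 57+48+56+31+67 = 259 min.
Row-greedy (each job in turn takes its cheapest remaining machine) gives 348 min, worse by 89.
Swapping Brightly↔Larkspur (Brightly→Machine M5 98 min, Larkspur→Machine M7 128 min) adds 102.
Every other assignment is strictly worse.

Min total: 259 min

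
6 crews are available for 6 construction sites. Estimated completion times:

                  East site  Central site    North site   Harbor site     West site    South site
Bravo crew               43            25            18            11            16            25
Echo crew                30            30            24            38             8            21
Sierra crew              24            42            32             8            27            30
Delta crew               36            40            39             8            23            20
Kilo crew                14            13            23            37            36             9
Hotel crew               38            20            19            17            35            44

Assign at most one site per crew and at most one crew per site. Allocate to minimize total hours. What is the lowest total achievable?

Min total: 87 hours

Optimal: Bravo crew→North site (18 hours), Echo crew→West site (8 hours), Sierra crew→East site (24 hours), Delta crew→Harbor site (8 hours), Kilo crew→South site (9 hours), Hotel crew→Central site (20 hours) — total 18+8+24+8+9+20 = 87 hours.
Min-entry greedy (repeatedly take the single cheapest remaining cell) gives 99 hours, worse by 12.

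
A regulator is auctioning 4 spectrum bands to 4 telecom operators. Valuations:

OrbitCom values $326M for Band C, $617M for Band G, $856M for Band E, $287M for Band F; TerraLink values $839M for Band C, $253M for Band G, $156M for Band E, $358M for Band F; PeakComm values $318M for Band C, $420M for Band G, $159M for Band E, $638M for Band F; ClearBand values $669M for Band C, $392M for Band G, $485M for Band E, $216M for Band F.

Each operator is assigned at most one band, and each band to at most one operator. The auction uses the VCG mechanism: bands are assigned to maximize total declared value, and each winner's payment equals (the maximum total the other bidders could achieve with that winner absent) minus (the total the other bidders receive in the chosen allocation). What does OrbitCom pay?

Efficient allocation: OrbitCom→Band E ($856M), TerraLink→Band C ($839M), PeakComm→Band F ($638M), ClearBand→Band G ($392M); total welfare W = $2725M.
OrbitCom receives Band E at value $856M, so the others get W − 856 = $1869M.
Without OrbitCom: best allocation of the remaining 3 bidders over all 4 bands is TerraLink→Band C ($839M), PeakComm→Band F ($638M), ClearBand→Band E ($485M), total $1962M.
VCG payment = (others' best without OrbitCom) − (others' welfare with OrbitCom) = 1962 − 1869 = $93M.

OrbitCom pays $93M.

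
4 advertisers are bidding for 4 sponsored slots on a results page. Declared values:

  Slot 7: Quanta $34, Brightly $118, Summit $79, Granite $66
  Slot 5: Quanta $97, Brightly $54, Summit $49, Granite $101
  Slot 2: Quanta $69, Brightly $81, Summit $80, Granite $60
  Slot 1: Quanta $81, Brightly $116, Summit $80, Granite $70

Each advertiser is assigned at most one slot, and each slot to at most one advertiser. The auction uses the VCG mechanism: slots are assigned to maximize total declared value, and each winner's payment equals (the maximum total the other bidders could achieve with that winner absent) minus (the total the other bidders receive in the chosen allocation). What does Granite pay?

Granite pays $16.

Efficient allocation: Quanta→Slot 1 ($81), Brightly→Slot 7 ($118), Summit→Slot 2 ($80), Granite→Slot 5 ($101); total welfare W = $380.
Granite receives Slot 5 at value $101, so the others get W − 101 = $279.
Without Granite: best allocation of the remaining 3 bidders over all 4 slots is Quanta→Slot 5 ($97), Brightly→Slot 7 ($118), Summit→Slot 2 ($80), total $295.
VCG payment = (others' best without Granite) − (others' welfare with Granite) = 295 − 279 = $16.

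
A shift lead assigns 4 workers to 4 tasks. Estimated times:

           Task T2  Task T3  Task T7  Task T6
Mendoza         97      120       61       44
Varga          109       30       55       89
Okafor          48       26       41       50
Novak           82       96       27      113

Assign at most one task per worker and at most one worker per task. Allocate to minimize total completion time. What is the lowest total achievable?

Min total: 149 min

Optimal: Mendoza→Task T6 (44 min), Varga→Task T3 (30 min), Okafor→Task T2 (48 min), Novak→Task T7 (27 min) — total 44+30+48+27 = 149 min.
Min-entry greedy (repeatedly take the single cheapest remaining cell) gives 206 min, worse by 57.
Next-best assignment: Mendoza→Task T6, Varga→Task T3, Okafor→Task T7, Novak→Task T2 = 197 min.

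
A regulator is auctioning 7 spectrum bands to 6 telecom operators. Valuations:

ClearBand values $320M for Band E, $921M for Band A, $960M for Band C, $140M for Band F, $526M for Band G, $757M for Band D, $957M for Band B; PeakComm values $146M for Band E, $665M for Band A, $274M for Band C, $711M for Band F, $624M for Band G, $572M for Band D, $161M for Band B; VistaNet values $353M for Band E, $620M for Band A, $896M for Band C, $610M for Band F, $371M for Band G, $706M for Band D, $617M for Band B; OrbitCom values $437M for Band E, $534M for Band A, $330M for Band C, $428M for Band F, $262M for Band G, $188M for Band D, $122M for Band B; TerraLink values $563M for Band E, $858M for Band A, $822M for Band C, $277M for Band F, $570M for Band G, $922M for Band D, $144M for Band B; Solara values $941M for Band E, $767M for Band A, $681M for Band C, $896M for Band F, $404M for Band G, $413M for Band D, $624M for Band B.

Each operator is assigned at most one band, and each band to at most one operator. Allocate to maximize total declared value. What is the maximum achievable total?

Maximum total: $4961M

Optimal: ClearBand→Band B ($957M), PeakComm→Band F ($711M), VistaNet→Band C ($896M), OrbitCom→Band A ($534M), TerraLink→Band D ($922M), Solara→Band E ($941M) — total 957+711+896+534+922+941 = $4961M.
Row-greedy (each operator in turn takes its best remaining band) gives $4422M, worse by 539.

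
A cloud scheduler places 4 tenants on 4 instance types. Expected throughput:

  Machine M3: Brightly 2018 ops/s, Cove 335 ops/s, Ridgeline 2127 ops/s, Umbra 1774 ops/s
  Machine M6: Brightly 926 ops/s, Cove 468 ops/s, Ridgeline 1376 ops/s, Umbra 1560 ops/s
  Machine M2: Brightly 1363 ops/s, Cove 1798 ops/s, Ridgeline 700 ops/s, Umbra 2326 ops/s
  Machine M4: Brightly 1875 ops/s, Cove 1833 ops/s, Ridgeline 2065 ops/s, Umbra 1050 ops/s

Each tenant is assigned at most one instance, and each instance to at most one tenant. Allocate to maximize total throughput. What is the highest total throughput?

Maximum total: 7553 ops/s

Treat this as an assignment problem: match each tenant to one instance.
Optimal: Brightly→Machine M3 (2018 ops/s), Cove→Machine M4 (1833 ops/s), Ridgeline→Machine M6 (1376 ops/s), Umbra→Machine M2 (2326 ops/s) — total 2018+1833+1376+2326 = 7553 ops/s.
Max-entry greedy (repeatedly take the single best remaining cell) gives 6796 ops/s, worse by 757.
Next-best assignment: Brightly→Machine M3, Cove→Machine M2, Ridgeline→Machine M4, Umbra→Machine M6 = 7441 ops/s.
Checked against all permutations: 7553 ops/s is optimal.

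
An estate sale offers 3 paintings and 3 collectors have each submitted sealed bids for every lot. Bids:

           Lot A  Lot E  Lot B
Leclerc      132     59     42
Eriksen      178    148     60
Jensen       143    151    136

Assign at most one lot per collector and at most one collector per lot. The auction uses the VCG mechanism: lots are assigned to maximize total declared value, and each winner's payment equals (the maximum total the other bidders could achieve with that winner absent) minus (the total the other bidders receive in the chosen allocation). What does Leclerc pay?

Leclerc pays $45.

Efficient allocation: Leclerc→Lot A ($132), Eriksen→Lot E ($148), Jensen→Lot B ($136); total welfare W = $416.
Leclerc receives Lot A at value $132, so the others get W − 132 = $284.
Without Leclerc: best allocation of the remaining 2 bidders over all 3 lots is Eriksen→Lot A ($178), Jensen→Lot E ($151), total $329.
VCG payment = (others' best without Leclerc) − (others' welfare with Leclerc) = 329 − 284 = $45.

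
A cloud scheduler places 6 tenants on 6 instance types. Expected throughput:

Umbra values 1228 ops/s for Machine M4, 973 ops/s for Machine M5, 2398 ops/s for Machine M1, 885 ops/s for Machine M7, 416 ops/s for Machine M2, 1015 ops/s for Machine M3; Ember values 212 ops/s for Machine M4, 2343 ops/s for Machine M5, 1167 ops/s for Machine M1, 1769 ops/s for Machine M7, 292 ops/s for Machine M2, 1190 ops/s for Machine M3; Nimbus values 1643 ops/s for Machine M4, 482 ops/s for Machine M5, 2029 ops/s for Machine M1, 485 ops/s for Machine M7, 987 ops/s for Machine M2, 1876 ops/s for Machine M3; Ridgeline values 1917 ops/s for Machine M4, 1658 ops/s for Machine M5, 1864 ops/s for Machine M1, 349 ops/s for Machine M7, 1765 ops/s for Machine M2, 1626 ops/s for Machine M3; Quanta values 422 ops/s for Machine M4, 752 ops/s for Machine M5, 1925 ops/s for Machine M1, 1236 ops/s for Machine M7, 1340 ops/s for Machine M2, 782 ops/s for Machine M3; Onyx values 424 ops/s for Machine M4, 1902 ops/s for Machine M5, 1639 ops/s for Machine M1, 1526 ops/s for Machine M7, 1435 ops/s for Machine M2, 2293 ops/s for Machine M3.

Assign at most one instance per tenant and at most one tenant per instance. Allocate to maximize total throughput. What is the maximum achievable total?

This is the linear assignment problem.
Optimal: Umbra→Machine M1 (2398 ops/s), Ember→Machine M5 (2343 ops/s), Nimbus→Machine M4 (1643 ops/s), Ridgeline→Machine M2 (1765 ops/s), Quanta→Machine M7 (1236 ops/s), Onyx→Machine M3 (2293 ops/s) — total 2398+2343+1643+1765+1236+2293 = 11678 ops/s.
Column-greedy (each instance in turn goes to its best remaining tenant) gives 11400 ops/s, worse by 278.
Next-best assignment: Umbra→Machine M1, Ember→Machine M5, Nimbus→Machine M3, Ridgeline→Machine M4, Quanta→Machine M2, Onyx→Machine M7 = 11400 ops/s.
Swapping Nimbus↔Ember (Nimbus→Machine M5 482 ops/s, Ember→Machine M4 212 ops/s) loses 3292.

Max total: 11678 ops/s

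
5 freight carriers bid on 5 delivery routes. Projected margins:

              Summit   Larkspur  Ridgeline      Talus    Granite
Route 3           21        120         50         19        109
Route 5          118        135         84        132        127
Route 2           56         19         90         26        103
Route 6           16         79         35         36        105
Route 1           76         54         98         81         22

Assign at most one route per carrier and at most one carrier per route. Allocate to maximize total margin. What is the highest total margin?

Max total: $523k

Optimal: Summit→Route 1 ($76k), Larkspur→Route 3 ($120k), Ridgeline→Route 2 ($90k), Talus→Route 5 ($132k), Granite→Route 6 ($105k) — total 76+120+90+132+105 = $523k.
Max-entry greedy (repeatedly take the single best remaining cell) gives $434k, worse by 89.
Swapping Talus↔Summit (Talus→Route 1 $81k, Summit→Route 5 $118k) loses 9.
No other one-to-one assignment exceeds $523k.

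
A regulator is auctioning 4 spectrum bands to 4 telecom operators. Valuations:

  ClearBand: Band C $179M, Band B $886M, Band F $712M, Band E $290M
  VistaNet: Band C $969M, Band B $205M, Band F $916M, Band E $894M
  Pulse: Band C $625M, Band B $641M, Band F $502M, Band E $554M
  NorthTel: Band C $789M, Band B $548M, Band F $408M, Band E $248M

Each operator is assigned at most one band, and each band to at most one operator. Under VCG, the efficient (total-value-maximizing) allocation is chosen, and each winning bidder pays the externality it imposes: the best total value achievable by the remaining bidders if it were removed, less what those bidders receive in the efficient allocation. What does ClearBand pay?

ClearBand pays $87M.

Efficient allocation: ClearBand→Band B ($886M), VistaNet→Band F ($916M), Pulse→Band E ($554M), NorthTel→Band C ($789M); total welfare W = $3145M.
ClearBand receives Band B at value $886M, so the others get W − 886 = $2259M.
Without ClearBand: best allocation of the remaining 3 bidders over all 4 bands is VistaNet→Band F ($916M), Pulse→Band B ($641M), NorthTel→Band C ($789M), total $2346M.
VCG payment = (others' best without ClearBand) − (others' welfare with ClearBand) = 2346 − 2259 = $87M.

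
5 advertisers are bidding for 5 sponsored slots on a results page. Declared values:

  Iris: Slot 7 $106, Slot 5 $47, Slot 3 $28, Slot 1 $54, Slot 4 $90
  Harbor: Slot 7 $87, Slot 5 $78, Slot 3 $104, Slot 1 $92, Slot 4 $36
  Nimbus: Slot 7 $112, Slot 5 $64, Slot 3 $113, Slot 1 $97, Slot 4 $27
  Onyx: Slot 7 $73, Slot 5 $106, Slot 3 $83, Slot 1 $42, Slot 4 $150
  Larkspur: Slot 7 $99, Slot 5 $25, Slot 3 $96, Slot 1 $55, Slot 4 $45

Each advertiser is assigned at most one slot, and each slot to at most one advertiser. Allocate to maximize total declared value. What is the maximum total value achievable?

Maximum total: $527

Optimal: Iris→Slot 7 ($106), Harbor→Slot 5 ($78), Nimbus→Slot 1 ($97), Onyx→Slot 4 ($150), Larkspur→Slot 3 ($96) — total 106+78+97+150+96 = $527.
Row-greedy (each advertiser in turn takes its best remaining slot) gives $482, worse by 45.
Next-best assignment: Iris→Slot 7, Harbor→Slot 1, Nimbus→Slot 5, Onyx→Slot 4, Larkspur→Slot 3 = $508.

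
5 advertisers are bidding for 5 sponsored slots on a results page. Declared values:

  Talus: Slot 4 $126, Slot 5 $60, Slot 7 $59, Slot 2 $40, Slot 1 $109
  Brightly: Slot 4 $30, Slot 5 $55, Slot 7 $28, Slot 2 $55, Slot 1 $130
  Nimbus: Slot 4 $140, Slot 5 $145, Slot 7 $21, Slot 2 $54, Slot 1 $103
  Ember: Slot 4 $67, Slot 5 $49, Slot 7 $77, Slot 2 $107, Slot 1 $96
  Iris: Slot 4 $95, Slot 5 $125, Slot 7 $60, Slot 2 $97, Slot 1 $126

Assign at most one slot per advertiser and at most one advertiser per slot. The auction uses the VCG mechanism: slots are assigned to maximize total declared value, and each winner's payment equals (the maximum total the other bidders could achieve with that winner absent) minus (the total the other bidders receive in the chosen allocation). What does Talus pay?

Efficient allocation: Talus→Slot 4 ($126), Brightly→Slot 1 ($130), Nimbus→Slot 5 ($145), Ember→Slot 7 ($77), Iris→Slot 2 ($97); total welfare W = $575.
Talus receives Slot 4 at value $126, so the others get W − 126 = $449.
Without Talus: best allocation of the remaining 4 bidders over all 5 slots is Brightly→Slot 1 ($130), Nimbus→Slot 4 ($140), Ember→Slot 2 ($107), Iris→Slot 5 ($125), total $502.
VCG payment = (others' best without Talus) − (others' welfare with Talus) = 502 − 449 = $53.

Talus pays $53.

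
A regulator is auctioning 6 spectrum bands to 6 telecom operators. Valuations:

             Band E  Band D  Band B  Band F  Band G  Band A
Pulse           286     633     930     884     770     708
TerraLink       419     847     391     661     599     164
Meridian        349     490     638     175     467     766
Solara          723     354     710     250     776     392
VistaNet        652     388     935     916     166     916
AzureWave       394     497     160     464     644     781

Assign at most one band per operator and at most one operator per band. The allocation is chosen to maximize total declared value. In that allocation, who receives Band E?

Optimal: Pulse→Band B ($930M), TerraLink→Band D ($847M), Meridian→Band A ($766M), Solara→Band E ($723M), VistaNet→Band F ($916M), AzureWave→Band G ($644M) — total 930+847+766+723+916+644 = $4826M.
Max-entry greedy (repeatedly take the single best remaining cell) gives $4572M, worse by 254.
Next-best assignment: Pulse→Band F, TerraLink→Band D, Meridian→Band A, Solara→Band E, VistaNet→Band B, AzureWave→Band G = $4799M.
No other one-to-one assignment exceeds $4826M.
Solara's own top band is Band G ($776M), but forcing Solara→Band G and reassigning the rest optimally gives only $4629M — worse by 197.

Solara receives Band E.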